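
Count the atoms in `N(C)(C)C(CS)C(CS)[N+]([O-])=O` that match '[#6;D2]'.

2

The query [#6;D2] means: any carbon bonded to exactly two heavy atoms.
Check the 12 heavy atoms by environment: 2× C (D2) → match; 2× C (D3) → no; 2× S (D1) → no; 1× N (charge +1, D3) → no; 1× O (charge -1, D1) → no; 1× O (D1) → no; 1× N (D3) → no; 2× C (D1) → no.
That gives 2 matching atoms.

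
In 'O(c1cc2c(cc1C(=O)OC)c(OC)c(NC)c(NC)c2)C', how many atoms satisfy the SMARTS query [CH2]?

Check the 22 heavy atoms by environment: 7× c (aromatic, H0) → no; 3× c (aromatic, H1) → no; 4× O (H0) → no; 5× C (H3) → no; 2× N (H1) → no; 1× C (H0) → no.
No environment satisfies the query, so 0 matching atoms.

0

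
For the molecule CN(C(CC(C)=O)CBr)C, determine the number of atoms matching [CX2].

0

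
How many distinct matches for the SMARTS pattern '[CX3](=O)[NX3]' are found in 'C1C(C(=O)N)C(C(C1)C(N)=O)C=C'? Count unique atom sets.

2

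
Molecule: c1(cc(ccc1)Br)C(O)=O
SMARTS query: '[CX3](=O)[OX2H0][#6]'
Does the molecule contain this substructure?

No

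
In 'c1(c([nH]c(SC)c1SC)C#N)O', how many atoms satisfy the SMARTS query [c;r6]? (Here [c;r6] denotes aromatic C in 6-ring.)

0

The query [c;r6] means: aromatic carbon that belongs to a six-membered ring.
Check the 12 heavy atoms by environment: 1× n (aromatic, in 5-ring) → no; 4× c (aromatic, in 5-ring) → no; 1× O (acyclic) → no; 2× S (acyclic) → no; 3× C (acyclic) → no; 1× N (acyclic) → no.
No environment satisfies the query, so 0 matching atoms.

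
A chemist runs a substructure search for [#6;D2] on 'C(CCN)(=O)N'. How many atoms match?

The query [#6;D2] means: any carbon bonded to exactly two heavy atoms.
Check the 6 heavy atoms by environment: 2× C (D2) → match; 1× C (D3) → no; 1× O (D1) → no; 2× N (D1) → no.
That gives 2 matching atoms.

2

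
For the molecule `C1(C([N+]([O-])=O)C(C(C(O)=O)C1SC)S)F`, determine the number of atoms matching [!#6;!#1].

8

The query [!#6;!#1] means: not carbon and not hydrogen — any heteroatom.
Check the 15 heavy atoms by environment: 7× C → no; 1× N (charge +1) → match; 1× O (charge -1) → match; 3× O → match; 1× F → match; 2× S → match.
Summing the matching environments: 1 + 1 + 3 + 1 + 2 = 8 matching atoms.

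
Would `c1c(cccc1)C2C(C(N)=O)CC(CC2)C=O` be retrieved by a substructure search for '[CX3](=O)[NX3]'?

Yes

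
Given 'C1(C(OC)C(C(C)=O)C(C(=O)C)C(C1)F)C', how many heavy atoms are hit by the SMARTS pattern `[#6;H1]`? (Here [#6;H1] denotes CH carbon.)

5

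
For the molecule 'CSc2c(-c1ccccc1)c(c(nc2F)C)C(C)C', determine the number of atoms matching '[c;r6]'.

11

The query [c;r6] means: aromatic carbon that belongs to a six-membered ring.
Check the 19 heavy atoms by environment: 1× n (aromatic, in 6-ring) → no; 11× c (aromatic, in 6-ring) → match; 5× C (acyclic) → no; 1× F (acyclic) → no; 1× S (acyclic) → no.
That gives 11 matching atoms.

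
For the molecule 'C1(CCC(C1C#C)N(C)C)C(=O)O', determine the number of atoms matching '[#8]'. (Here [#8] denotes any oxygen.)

2

The query [#8] means: #8 matches any oxygen atom.
Check the 13 heavy atoms by environment: 10× C → no; 2× O → match; 1× N → no.
That gives 2 matching atoms.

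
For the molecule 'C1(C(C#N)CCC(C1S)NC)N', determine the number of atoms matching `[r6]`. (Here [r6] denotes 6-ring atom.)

6

The query [r6] means: r6 matches atoms in a six-membered ring.
Check the 12 heavy atoms by environment: 6× C (in 6-ring) → match; 1× S (acyclic) → no; 3× N (acyclic) → no; 2× C (acyclic) → no.
That gives 6 matching atoms.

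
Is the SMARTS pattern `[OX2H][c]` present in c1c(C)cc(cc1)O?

The pattern [OX2H][c] describes a hydroxyl oxygen attached to an aromatic carbon — a phenol.
The molecule carries a hydroxyl group (-OH), whose atoms satisfy every constraint of the query, so the pattern matches.

Yes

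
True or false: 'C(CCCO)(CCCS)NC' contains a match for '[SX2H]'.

The pattern [SX2H] describes an aliphatic sulfur with two connections, one being H — a thiol.
The molecule carries a thiol (-SH), whose atoms satisfy every constraint of the query, so the pattern matches.

True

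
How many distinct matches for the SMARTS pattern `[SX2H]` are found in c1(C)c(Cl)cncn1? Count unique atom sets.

0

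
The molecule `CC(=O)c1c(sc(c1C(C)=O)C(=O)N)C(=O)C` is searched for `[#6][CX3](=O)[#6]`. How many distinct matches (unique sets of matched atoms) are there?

3

[#6][CX3](=O)[#6] is the SMARTS for a ketone: a carbonyl carbon (no H) flanked by two carbons.
The molecule carries 3 separate instances of an acetyl/ketone group (-C(=O)CH3) meeting every constraint; each maps to a distinct set of atoms, giving 3 matches.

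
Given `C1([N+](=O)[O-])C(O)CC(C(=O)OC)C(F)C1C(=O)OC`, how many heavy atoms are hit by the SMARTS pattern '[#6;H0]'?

The query [#6;H0] means: any carbon with no attached hydrogen.
Check the 19 heavy atoms by environment: 5× C (H1) → no; 1× C (H2) → no; 2× C (H0) → match; 5× O (H0) → no; 2× C (H3) → no; 1× F (H0) → no; 1× O (H1) → no; 1× N (charge +1, H0) → no; 1× O (charge -1, H0) → no.
That gives 2 matching atoms.

2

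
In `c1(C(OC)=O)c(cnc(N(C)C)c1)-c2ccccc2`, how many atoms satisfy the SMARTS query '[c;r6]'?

11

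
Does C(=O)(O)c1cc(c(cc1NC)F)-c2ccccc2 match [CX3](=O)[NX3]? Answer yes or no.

The pattern [CX3](=O)[NX3] describes a carbonyl carbon bonded to a trivalent nitrogen — an amide.
The closest candidate here is a carboxylic acid group (-C(=O)OH), but the carbonyl is bonded to O, not to an NX3 nitrogen. No other fragment satisfies the full query, so there is no match.

No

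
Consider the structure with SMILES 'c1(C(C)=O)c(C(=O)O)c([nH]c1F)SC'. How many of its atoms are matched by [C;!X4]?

2

The query [C;!X4] means: aliphatic carbon that does not have four total connections.
Check the 14 heavy atoms by environment: 1× n (aromatic, X3) → no; 4× c (aromatic, X3) → no; 2× C (X3) → match; 2× O (X1) → no; 2× C (X4) → no; 1× F (X1) → no; 1× O (X2) → no; 1× S (X2) → no.
That gives 2 matching atoms.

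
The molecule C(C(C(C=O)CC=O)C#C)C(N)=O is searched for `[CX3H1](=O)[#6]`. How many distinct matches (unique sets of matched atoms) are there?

2

[CX3H1](=O)[#6] is the SMARTS for an aldehyde: an sp2 carbon with one H, double-bonded to O and single-bonded to carbon.
The molecule carries 2 separate instances of an aldehyde (-CHO) meeting every constraint; each maps to a distinct set of atoms, giving 2 matches.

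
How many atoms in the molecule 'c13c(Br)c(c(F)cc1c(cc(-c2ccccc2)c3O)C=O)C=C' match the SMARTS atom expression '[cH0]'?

9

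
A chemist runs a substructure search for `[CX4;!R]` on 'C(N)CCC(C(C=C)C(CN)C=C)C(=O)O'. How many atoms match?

Check the 16 heavy atoms by environment: 7× C (X4, acyclic) → match; 2× N (X3, acyclic) → no; 5× C (X3, acyclic) → no; 1× O (X1, acyclic) → no; 1× O (X2, acyclic) → no.
That gives 7 matching atoms.

7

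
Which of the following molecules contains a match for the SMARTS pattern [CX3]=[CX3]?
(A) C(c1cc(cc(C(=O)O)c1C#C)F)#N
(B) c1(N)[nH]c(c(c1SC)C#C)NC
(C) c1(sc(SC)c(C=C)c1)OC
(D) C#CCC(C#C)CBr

C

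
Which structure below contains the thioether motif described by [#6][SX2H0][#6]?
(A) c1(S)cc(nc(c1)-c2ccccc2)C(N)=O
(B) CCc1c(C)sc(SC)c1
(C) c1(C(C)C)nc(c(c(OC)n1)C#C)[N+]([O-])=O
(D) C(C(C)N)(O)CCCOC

B

[#6][SX2H0][#6] describes an aliphatic sulfur bridging two carbons with no H on the sulfur (a thioether).
(A) has a thiol (-SH) but the sulfur has H1, not H0 bridging two carbons.
(B) contains a methylthio ether (-SCH3), which satisfies every atom and bond constraint.
(C) has a methoxy ether (-OCH3) but the bridging atom is O, not S.
(D) has a methoxy ether (-OCH3) but the bridging atom is O, not S.
So the answer is (B).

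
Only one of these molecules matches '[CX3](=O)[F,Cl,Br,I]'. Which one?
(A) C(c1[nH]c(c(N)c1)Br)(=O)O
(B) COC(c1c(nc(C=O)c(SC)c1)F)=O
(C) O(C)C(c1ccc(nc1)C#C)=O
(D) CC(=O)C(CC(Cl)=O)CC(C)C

D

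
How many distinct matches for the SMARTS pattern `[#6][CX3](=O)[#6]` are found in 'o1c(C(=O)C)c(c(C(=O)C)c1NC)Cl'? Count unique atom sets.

2

[#6][CX3](=O)[#6] is the SMARTS for a ketone: a carbonyl carbon (no H) flanked by two carbons.
The molecule carries 2 separate instances of an acetyl/ketone group (-C(=O)CH3) meeting every constraint; each maps to a distinct set of atoms, giving 2 matches.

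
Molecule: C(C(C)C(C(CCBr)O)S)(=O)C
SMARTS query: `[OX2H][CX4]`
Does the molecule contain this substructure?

Yes

The pattern [OX2H][CX4] describes a hydroxyl oxygen bound to an sp3 (X4) carbon — an aliphatic alcohol.
The molecule carries a hydroxyl group (-OH), whose atoms satisfy every constraint of the query, so the pattern matches.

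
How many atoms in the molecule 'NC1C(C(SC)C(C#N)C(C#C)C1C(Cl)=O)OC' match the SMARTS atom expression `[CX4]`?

8

The query [CX4] means: C with X4: aliphatic carbon with exactly 4 total connections (bonds + H).
Check the 18 heavy atoms by environment: 8× C (X4) → match; 3× C (X2) → no; 1× N (X1) → no; 1× O (X2) → no; 1× N (X3) → no; 1× S (X2) → no; 1× C (X3) → no; 1× O (X1) → no; 1× Cl (X1) → no.
That gives 8 matching atoms.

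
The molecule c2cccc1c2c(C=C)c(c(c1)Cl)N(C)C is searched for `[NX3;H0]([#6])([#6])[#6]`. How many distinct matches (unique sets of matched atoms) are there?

[NX3;H0]([#6])([#6])[#6] is the SMARTS for a tertiary amine: a trivalent nitrogen with no H, bonded to three carbons.
Exactly one fragment in the molecule meets all constraints, giving 1 match.

1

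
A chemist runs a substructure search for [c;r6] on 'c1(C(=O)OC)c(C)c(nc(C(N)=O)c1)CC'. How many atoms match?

The query [c;r6] means: aromatic carbon that belongs to a six-membered ring.
Check the 16 heavy atoms by environment: 1× n (aromatic, in 6-ring) → no; 5× c (aromatic, in 6-ring) → match; 6× C (acyclic) → no; 3× O (acyclic) → no; 1× N (acyclic) → no.
That gives 5 matching atoms.

5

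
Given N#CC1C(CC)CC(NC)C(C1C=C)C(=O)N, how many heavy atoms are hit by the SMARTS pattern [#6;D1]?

The query [#6;D1] means: carbon bonded to exactly one heavy atom.
Check the 17 heavy atoms by environment: 6× C (D3) → no; 4× C (D2) → no; 2× N (D1) → no; 1× N (D2) → no; 3× C (D1) → match; 1× O (D1) → no.
That gives 3 matching atoms.

3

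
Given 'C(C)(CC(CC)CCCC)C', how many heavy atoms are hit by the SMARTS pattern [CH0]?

The query [CH0] means: aliphatic carbon with no attached hydrogen.
Check the 11 heavy atoms by environment: 5× C (H2) → no; 2× C (H1) → no; 4× C (H3) → no.
No environment satisfies the query, so 0 matching atoms.

0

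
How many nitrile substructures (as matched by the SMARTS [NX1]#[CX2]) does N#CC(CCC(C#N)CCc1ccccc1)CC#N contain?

[NX1]#[CX2] is the SMARTS for a nitrile: a nitrogen triple-bonded to a two-connected carbon.
The molecule carries 3 separate instances of a nitrile (-C#N) meeting every constraint; each maps to a distinct set of atoms, giving 3 matches.

3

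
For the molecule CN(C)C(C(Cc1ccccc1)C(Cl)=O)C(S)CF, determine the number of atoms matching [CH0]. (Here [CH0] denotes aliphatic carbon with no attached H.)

Check the 19 heavy atoms by environment: 2× C (H2) → no; 3× C (H1) → no; 1× C (H0) → match; 1× O (H0) → no; 1× Cl (H0) → no; 1× S (H1) → no; 1× F (H0) → no; 1× N (H0) → no; 2× C (H3) → no; 1× c (aromatic, H0) → no; 5× c (aromatic, H1) → no.
That gives 1 matching atom.

1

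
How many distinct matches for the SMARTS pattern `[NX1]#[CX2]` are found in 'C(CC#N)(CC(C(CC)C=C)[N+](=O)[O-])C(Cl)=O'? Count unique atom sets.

1

[NX1]#[CX2] is the SMARTS for a nitrile: a nitrogen triple-bonded to a two-connected carbon.
Exactly one fragment in the molecule meets all constraints, giving 1 match.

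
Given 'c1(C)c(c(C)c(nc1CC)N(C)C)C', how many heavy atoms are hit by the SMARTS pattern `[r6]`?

6

The query [r6] means: r6 matches atoms in a six-membered ring.
Check the 14 heavy atoms by environment: 1× n (aromatic, in 6-ring) → match; 5× c (aromatic, in 6-ring) → match; 7× C (acyclic) → no; 1× N (acyclic) → no.
Summing the matching environments: 1 + 5 = 6 matching atoms.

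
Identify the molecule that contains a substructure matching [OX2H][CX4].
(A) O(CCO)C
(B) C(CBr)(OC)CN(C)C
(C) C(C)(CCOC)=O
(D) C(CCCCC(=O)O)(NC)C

A

[OX2H][CX4] describes a hydroxyl oxygen bound to an sp3 (X4) carbon (an aliphatic alcohol).
(A) contains a hydroxyl group (-OH), which satisfies every atom and bond constraint.
(B) has a methoxy ether (-OCH3) but the oxygen has H0 (ether), not H1.
(C) has a methoxy ether (-OCH3) but the oxygen has H0 (ether), not H1.
(D) has a carboxylic acid group (-C(=O)OH) but the -OH is on a CX3 carbonyl carbon, not a CX4 carbon.
So the answer is (A).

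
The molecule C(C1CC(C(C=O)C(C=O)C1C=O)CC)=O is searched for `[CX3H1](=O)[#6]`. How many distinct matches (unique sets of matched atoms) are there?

[CX3H1](=O)[#6] is the SMARTS for an aldehyde: an sp2 carbon with one H, double-bonded to O and single-bonded to carbon.
The molecule carries 4 separate instances of an aldehyde (-CHO) meeting every constraint; each maps to a distinct set of atoms, giving 4 matches.

4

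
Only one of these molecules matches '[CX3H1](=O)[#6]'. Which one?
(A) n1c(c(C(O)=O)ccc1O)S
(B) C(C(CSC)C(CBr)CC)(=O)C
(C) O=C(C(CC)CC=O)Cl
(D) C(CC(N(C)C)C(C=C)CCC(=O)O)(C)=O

C

[CX3H1](=O)[#6] describes an sp2 carbon with one H, double-bonded to O and single-bonded to carbon (an aldehyde).
(A) has a carboxylic acid group (-C(=O)OH) but the carbonyl carbon has H0 and is bonded to O, not H1.
(B) has an acetyl/ketone group (-C(=O)CH3) but the carbonyl carbon has H0 (two carbon neighbours), not H1.
(C) contains an aldehyde (-CHO), which satisfies every atom and bond constraint.
(D) has a carboxylic acid group (-C(=O)OH) but the carbonyl carbon has H0 and is bonded to O, not H1.
So the answer is (C).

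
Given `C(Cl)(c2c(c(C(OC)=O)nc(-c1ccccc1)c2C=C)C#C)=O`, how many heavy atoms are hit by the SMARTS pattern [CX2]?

The query [CX2] means: C with X2: aliphatic carbon with exactly 2 total connections.
Check the 23 heavy atoms by environment: 1× n (aromatic, X2) → no; 11× c (aromatic, X3) → no; 2× C (X2) → match; 4× C (X3) → no; 2× O (X1) → no; 1× O (X2) → no; 1× C (X4) → no; 1× Cl (X1) → no.
That gives 2 matching atoms.

2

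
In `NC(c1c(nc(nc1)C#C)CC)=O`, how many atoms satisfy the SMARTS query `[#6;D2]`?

3

The query [#6;D2] means: any carbon bonded to exactly two heavy atoms.
Check the 13 heavy atoms by environment: 2× n (aromatic, D2) → no; 3× c (aromatic, D3) → no; 1× c (aromatic, D2) → match; 2× C (D2) → match; 2× C (D1) → no; 1× C (D3) → no; 1× O (D1) → no; 1× N (D1) → no.
Summing the matching environments: 1 + 2 = 3 matching atoms.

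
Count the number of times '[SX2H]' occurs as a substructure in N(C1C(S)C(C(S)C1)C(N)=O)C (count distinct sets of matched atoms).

[SX2H] is the SMARTS for a thiol: an aliphatic sulfur with two connections, one being H.
The molecule carries 2 separate instances of a thiol (-SH) meeting every constraint; each maps to a distinct set of atoms, giving 2 matches.

2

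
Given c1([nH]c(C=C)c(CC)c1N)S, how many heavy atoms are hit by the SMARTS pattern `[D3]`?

The query [D3] means: atom with exactly three heavy-atom neighbours.
Check the 11 heavy atoms by environment: 1× n (aromatic, D2) → no; 4× c (aromatic, D3) → match; 1× N (D1) → no; 2× C (D2) → no; 2× C (D1) → no; 1× S (D1) → no.
That gives 4 matching atoms.

4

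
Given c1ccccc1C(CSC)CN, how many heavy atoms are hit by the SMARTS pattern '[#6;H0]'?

1

Check the 12 heavy atoms by environment: 2× C (H2) → no; 1× C (H1) → no; 1× S (H0) → no; 1× C (H3) → no; 1× c (aromatic, H0) → match; 5× c (aromatic, H1) → no; 1× N (H2) → no.
That gives 1 matching atom.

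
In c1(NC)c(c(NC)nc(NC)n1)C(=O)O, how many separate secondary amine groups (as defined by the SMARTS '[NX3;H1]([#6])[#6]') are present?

3

[NX3;H1]([#6])[#6] is the SMARTS for a secondary amine: a trivalent nitrogen with one H, bonded to two carbons.
The molecule carries 3 separate instances of an N-methylamino group (-NHCH3) meeting every constraint; each maps to a distinct set of atoms, giving 3 matches.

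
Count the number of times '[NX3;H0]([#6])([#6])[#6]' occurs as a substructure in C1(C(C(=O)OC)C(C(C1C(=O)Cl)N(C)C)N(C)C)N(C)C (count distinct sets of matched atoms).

[NX3;H0]([#6])([#6])[#6] is the SMARTS for a tertiary amine: a trivalent nitrogen with no H, bonded to three carbons.
The molecule carries 3 separate instances of a dimethylamino group (-N(CH3)2) meeting every constraint; each maps to a distinct set of atoms, giving 3 matches.

3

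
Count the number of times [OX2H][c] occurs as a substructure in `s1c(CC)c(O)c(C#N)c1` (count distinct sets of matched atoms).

[OX2H][c] is the SMARTS for a phenol: a hydroxyl oxygen attached to an aromatic carbon.
Exactly one fragment in the molecule meets all constraints, giving 1 match.

1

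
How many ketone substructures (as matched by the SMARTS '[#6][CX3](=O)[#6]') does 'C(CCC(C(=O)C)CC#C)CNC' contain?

1

[#6][CX3](=O)[#6] is the SMARTS for a ketone: a carbonyl carbon (no H) flanked by two carbons.
Exactly one fragment in the molecule meets all constraints, giving 1 match.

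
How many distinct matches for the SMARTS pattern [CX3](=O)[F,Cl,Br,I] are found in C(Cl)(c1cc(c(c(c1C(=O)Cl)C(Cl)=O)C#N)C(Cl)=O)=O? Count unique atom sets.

[CX3](=O)[F,Cl,Br,I] is the SMARTS for an acyl halide: a carbonyl carbon bonded to a halogen.
The molecule carries 4 separate instances of an acyl chloride (-C(=O)Cl) meeting every constraint; each maps to a distinct set of atoms, giving 4 matches.

4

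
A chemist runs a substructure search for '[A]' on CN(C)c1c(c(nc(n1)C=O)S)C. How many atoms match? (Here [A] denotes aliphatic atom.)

The query [A] means: A matches any aliphatic (non-aromatic) heavy atom.
Check the 13 heavy atoms by environment: 2× n (aromatic) → no; 4× c (aromatic) → no; 4× C → match; 1× N → match; 1× S → match; 1× O → match.
Summing the matching environments: 4 + 1 + 1 + 1 = 7 matching atoms.

7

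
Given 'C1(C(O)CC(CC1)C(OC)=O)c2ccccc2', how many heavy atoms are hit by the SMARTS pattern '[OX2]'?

The query [OX2] means: aliphatic oxygen with two total connections — ether, hydroxyl, or ester single-bond O.
Check the 17 heavy atoms by environment: 7× C (X4) → no; 6× c (aromatic, X3) → no; 1× C (X3) → no; 1× O (X1) → no; 2× O (X2) → match.
That gives 2 matching atoms.

2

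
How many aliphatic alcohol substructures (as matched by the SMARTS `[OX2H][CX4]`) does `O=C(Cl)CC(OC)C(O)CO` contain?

2

[OX2H][CX4] is the SMARTS for an aliphatic alcohol: a hydroxyl oxygen bound to an sp3 (X4) carbon.
The molecule carries 2 separate instances of a hydroxyl group (-OH) meeting every constraint; each maps to a distinct set of atoms, giving 2 matches.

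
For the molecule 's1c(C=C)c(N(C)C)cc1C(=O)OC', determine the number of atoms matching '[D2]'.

Check the 14 heavy atoms by environment: 1× s (aromatic, D2) → match; 3× c (aromatic, D3) → no; 1× c (aromatic, D2) → match; 1× C (D3) → no; 1× O (D1) → no; 1× O (D2) → match; 4× C (D1) → no; 1× N (D3) → no; 1× C (D2) → match.
Summing the matching environments: 1 + 1 + 1 + 1 = 4 matching atoms.

4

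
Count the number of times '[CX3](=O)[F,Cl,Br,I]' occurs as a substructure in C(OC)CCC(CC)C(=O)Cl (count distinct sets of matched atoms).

1

[CX3](=O)[F,Cl,Br,I] is the SMARTS for an acyl halide: a carbonyl carbon bonded to a halogen.
Exactly one fragment in the molecule meets all constraints, giving 1 match.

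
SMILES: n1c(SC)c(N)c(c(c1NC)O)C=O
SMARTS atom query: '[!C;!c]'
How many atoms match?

Check the 14 heavy atoms by environment: 1× n (aromatic) → match; 5× c (aromatic) → no; 1× S → match; 3× C → no; 2× O → match; 2× N → match.
Summing the matching environments: 1 + 1 + 2 + 2 = 6 matching atoms.

6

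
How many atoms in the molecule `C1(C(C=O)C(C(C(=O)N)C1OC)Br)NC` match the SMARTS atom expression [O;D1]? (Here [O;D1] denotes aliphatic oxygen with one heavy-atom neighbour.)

Check the 15 heavy atoms by environment: 6× C (D3) → no; 2× O (D1) → match; 1× N (D1) → no; 1× Br (D1) → no; 1× C (D2) → no; 1× O (D2) → no; 2× C (D1) → no; 1× N (D2) → no.
That gives 2 matching atoms.

2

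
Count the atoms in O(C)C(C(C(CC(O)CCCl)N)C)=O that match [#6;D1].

2

Check the 14 heavy atoms by environment: 2× C (D1) → match; 4× C (D3) → no; 3× C (D2) → no; 2× O (D1) → no; 1× O (D2) → no; 1× Cl (D1) → no; 1× N (D1) → no.
That gives 2 matching atoms.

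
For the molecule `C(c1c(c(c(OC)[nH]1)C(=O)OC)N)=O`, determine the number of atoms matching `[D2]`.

4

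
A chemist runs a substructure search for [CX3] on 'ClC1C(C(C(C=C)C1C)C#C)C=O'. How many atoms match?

3

The query [CX3] means: C with X3: aliphatic carbon with exactly 3 total connections.
Check the 13 heavy atoms by environment: 6× C (X4) → no; 3× C (X3) → match; 1× O (X1) → no; 1× Cl (X1) → no; 2× C (X2) → no.
That gives 3 matching atoms.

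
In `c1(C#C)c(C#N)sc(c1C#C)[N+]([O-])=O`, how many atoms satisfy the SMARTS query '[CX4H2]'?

0

The query [CX4H2] means: sp3 carbon (X4) with exactly two hydrogens.
Check the 14 heavy atoms by environment: 1× s (aromatic, H0, X2) → no; 4× c (aromatic, H0, X3) → no; 3× C (H0, X2) → no; 1× N (H0, X1) → no; 2× C (H1, X2) → no; 1× N (charge +1, H0, X3) → no; 1× O (charge -1, H0, X1) → no; 1× O (H0, X1) → no.
No environment satisfies the query, so 0 matching atoms.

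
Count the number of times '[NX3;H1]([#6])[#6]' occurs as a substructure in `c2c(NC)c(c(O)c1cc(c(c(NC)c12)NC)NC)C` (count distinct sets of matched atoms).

[NX3;H1]([#6])[#6] is the SMARTS for a secondary amine: a trivalent nitrogen with one H, bonded to two carbons.
The molecule carries 4 separate instances of an N-methylamino group (-NHCH3) meeting every constraint; each maps to a distinct set of atoms, giving 4 matches.

4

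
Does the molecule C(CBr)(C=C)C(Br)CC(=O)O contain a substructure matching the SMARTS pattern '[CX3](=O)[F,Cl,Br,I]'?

No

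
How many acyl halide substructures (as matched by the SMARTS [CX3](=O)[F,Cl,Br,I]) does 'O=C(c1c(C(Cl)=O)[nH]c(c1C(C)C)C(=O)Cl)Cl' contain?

3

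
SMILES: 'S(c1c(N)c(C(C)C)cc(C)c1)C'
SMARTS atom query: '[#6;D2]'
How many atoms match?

2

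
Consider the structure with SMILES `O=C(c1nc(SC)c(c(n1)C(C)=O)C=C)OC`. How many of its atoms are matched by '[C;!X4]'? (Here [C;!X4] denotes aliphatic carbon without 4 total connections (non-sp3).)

4

The query [C;!X4] means: aliphatic carbon that does not have four total connections.
Check the 17 heavy atoms by environment: 2× n (aromatic, X2) → no; 4× c (aromatic, X3) → no; 4× C (X3) → match; 2× O (X1) → no; 3× C (X4) → no; 1× S (X2) → no; 1× O (X2) → no.
That gives 4 matching atoms.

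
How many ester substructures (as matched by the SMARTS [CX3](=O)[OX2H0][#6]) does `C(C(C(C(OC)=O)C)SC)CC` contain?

[CX3](=O)[OX2H0][#6] is the SMARTS for an ester: a carbonyl carbon bonded to an oxygen that is itself bonded to carbon (no H on that O).
Exactly one fragment in the molecule meets all constraints, giving 1 match.

1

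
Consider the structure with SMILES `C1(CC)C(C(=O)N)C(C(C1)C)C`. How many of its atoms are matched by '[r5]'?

5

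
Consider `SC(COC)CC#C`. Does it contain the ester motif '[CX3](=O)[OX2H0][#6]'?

No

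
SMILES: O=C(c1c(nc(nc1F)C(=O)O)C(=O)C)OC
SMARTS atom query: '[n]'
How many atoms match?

The query [n] means: lowercase n matches aromatic nitrogen only.
Check the 17 heavy atoms by environment: 2× n (aromatic) → match; 4× c (aromatic) → no; 5× C → no; 5× O → no; 1× F → no.
That gives 2 matching atoms.

2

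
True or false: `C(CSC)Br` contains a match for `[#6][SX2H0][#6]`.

True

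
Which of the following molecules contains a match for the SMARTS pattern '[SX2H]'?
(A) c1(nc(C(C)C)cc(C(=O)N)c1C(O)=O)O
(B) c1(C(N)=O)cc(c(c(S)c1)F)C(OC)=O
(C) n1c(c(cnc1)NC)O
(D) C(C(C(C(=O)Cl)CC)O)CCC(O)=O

[SX2H] describes an aliphatic sulfur with two connections, one being H (a thiol).
(A) has a hydroxyl group (-OH) but it is an -OH, not an -SH.
(B) contains a thiol (-SH), which satisfies every atom and bond constraint.
(C) has a hydroxyl group (-OH) but it is an -OH, not an -SH.
(D) has a hydroxyl group (-OH) but it is an -OH, not an -SH.
So the answer is (B).

B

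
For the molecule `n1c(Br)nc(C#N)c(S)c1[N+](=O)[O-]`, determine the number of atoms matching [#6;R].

4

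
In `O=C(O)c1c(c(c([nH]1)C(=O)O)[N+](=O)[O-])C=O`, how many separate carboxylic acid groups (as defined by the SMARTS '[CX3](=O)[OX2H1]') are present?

[CX3](=O)[OX2H1] is the SMARTS for a carboxylic acid: an sp2 carbon double-bonded to O and single-bonded to an -OH oxygen.
The molecule carries 2 separate instances of a carboxylic acid group (-C(=O)OH) meeting every constraint; each maps to a distinct set of atoms, giving 2 matches.

2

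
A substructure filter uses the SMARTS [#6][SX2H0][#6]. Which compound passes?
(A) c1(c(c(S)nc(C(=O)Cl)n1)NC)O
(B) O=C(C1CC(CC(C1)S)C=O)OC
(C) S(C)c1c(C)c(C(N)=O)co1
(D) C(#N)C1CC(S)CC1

C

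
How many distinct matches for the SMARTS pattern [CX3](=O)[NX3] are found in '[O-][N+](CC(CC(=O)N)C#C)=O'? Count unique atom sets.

[CX3](=O)[NX3] is the SMARTS for an amide: a carbonyl carbon bonded to a trivalent nitrogen.
Exactly one fragment in the molecule meets all constraints, giving 1 match.

1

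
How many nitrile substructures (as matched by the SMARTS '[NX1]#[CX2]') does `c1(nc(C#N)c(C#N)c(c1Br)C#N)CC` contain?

3

[NX1]#[CX2] is the SMARTS for a nitrile: a nitrogen triple-bonded to a two-connected carbon.
The molecule carries 3 separate instances of a nitrile (-C#N) meeting every constraint; each maps to a distinct set of atoms, giving 3 matches.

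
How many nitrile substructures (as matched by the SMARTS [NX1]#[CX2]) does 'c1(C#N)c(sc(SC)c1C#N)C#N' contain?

3

[NX1]#[CX2] is the SMARTS for a nitrile: a nitrogen triple-bonded to a two-connected carbon.
The molecule carries 3 separate instances of a nitrile (-C#N) meeting every constraint; each maps to a distinct set of atoms, giving 3 matches.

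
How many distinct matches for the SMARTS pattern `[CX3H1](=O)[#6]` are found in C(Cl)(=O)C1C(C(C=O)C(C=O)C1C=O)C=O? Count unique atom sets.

[CX3H1](=O)[#6] is the SMARTS for an aldehyde: an sp2 carbon with one H, double-bonded to O and single-bonded to carbon.
The molecule carries 4 separate instances of an aldehyde (-CHO) meeting every constraint; each maps to a distinct set of atoms, giving 4 matches.

4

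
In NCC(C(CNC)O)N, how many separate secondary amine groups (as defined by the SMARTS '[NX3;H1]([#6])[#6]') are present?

[NX3;H1]([#6])[#6] is the SMARTS for a secondary amine: a trivalent nitrogen with one H, bonded to two carbons.
Exactly one fragment in the molecule meets all constraints, giving 1 match.

1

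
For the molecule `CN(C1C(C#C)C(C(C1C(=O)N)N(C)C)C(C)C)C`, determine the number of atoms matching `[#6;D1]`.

7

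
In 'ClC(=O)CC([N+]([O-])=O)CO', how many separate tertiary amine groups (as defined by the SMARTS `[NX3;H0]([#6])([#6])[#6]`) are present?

[NX3;H0]([#6])([#6])[#6] is the SMARTS for a tertiary amine: a trivalent nitrogen with no H, bonded to three carbons.
No fragment in the molecule satisfies every constraint, giving 0 matches.

0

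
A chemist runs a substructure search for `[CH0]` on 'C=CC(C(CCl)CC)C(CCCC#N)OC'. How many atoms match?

1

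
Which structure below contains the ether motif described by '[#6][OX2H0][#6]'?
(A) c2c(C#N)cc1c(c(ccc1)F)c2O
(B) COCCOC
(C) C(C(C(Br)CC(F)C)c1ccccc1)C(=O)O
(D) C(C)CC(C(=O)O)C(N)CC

B

[#6][OX2H0][#6] describes an aliphatic oxygen bridging two carbons with no H on the oxygen (an ether).
(A) has a hydroxyl group (-OH) but the oxygen has H1, not H0 bridging two carbons.
(B) contains a methoxy ether (-OCH3), which satisfies every atom and bond constraint.
(C) has a carboxylic acid group (-C(=O)OH) but the -OH oxygen has H1; the =O is OX1, not OX2.
(D) has a carboxylic acid group (-C(=O)OH) but the -OH oxygen has H1; the =O is OX1, not OX2.
So the answer is (B).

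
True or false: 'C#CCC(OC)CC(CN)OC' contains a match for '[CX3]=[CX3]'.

False

The pattern [CX3]=[CX3] describes a non-aromatic C=C double bond between two sp2 carbons — an alkene.
The closest candidate here is an ethynyl group (-C#CH), but the C-C bond is a triple bond, not a double bond. No other fragment satisfies the full query, so there is no match.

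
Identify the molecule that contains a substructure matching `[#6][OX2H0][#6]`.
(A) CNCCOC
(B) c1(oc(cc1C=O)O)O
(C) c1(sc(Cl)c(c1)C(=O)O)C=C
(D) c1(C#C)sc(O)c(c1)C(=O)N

A

[#6][OX2H0][#6] describes an aliphatic oxygen bridging two carbons with no H on the oxygen (an ether).
(A) contains a methoxy ether (-OCH3), which satisfies every atom and bond constraint.
(B) has a hydroxyl group (-OH) but the oxygen has H1, not H0 bridging two carbons.
(C) has a carboxylic acid group (-C(=O)OH) but the -OH oxygen has H1; the =O is OX1, not OX2.
(D) has a hydroxyl group (-OH) but the oxygen has H1, not H0 bridging two carbons.
So the answer is (A).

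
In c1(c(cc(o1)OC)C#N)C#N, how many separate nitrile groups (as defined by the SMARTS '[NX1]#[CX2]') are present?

2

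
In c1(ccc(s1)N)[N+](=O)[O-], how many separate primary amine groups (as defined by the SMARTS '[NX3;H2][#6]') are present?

[NX3;H2][#6] is the SMARTS for a primary amine: a trivalent nitrogen with two H attached to carbon.
Exactly one fragment in the molecule meets all constraints, giving 1 match.

1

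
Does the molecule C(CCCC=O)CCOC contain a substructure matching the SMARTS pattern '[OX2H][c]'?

No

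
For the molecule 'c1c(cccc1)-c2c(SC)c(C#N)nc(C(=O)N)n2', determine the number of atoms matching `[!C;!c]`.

The query [!C;!c] means: neither aliphatic nor aromatic carbon — same as [!#6].
Check the 19 heavy atoms by environment: 2× n (aromatic) → match; 10× c (aromatic) → no; 3× C → no; 1× O → match; 2× N → match; 1× S → match.
Summing the matching environments: 2 + 1 + 2 + 1 = 6 matching atoms.

6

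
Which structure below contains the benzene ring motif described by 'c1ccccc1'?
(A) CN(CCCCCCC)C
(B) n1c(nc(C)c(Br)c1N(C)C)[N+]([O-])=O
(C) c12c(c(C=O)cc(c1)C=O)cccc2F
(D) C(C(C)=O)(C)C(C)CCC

C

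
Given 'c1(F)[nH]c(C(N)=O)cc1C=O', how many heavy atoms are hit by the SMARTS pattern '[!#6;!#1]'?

Check the 11 heavy atoms by environment: 1× n (aromatic) → match; 4× c (aromatic) → no; 2× C → no; 2× O → match; 1× N → match; 1× F → match.
Summing the matching environments: 1 + 2 + 1 + 1 = 5 matching atoms.

5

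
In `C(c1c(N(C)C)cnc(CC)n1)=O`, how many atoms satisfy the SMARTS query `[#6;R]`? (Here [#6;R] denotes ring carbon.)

The query [#6;R] means: carbon that is part of a ring.
Check the 13 heavy atoms by environment: 2× n (aromatic, in 6-ring) → no; 4× c (aromatic, in 6-ring) → match; 1× N (acyclic) → no; 5× C (acyclic) → no; 1× O (acyclic) → no.
That gives 4 matching atoms.

4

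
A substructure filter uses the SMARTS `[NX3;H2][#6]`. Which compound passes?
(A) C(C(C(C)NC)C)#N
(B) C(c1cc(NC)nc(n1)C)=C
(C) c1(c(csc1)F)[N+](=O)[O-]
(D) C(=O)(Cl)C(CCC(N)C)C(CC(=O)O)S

D

[NX3;H2][#6] describes a trivalent nitrogen with two H attached to carbon (a primary amine).
(A) has an N-methylamino group (-NHCH3) but the nitrogen bears two carbons and only one H (H1), not H2.
(B) has an N-methylamino group (-NHCH3) but the nitrogen bears two carbons and only one H (H1), not H2.
(C) has a nitro group (-[N+](=O)[O-]) but the nitrogen is [N+] with no H, not NX3H2.
(D) contains a primary amino group (-NH2), which satisfies every atom and bond constraint.
So the answer is (D).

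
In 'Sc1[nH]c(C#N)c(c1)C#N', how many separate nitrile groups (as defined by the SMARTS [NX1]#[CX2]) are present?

[NX1]#[CX2] is the SMARTS for a nitrile: a nitrogen triple-bonded to a two-connected carbon.
The molecule carries 2 separate instances of a nitrile (-C#N) meeting every constraint; each maps to a distinct set of atoms, giving 2 matches.

2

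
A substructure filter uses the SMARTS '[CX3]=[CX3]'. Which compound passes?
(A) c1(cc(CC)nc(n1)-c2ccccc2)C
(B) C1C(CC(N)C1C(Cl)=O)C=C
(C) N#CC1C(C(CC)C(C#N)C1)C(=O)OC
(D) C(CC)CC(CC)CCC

B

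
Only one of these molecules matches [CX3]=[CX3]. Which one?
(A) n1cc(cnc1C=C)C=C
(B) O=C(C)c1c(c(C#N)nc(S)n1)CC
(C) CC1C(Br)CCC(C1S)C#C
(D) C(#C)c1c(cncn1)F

[CX3]=[CX3] describes a non-aromatic C=C double bond between two sp2 carbons (an alkene).
(A) contains a vinyl group (-CH=CH2), which satisfies every atom and bond constraint.
(B) has an ethyl group (-CH2CH3) but its C-C bond is a single bond between CX4 carbons, not CX3=CX3.
(C) has an ethynyl group (-C#CH) but the C-C bond is a triple bond, not a double bond.
(D) has an ethynyl group (-C#CH) but the C-C bond is a triple bond, not a double bond.
So the answer is (A).

A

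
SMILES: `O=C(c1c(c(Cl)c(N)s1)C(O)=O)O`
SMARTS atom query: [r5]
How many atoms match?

5

The query [r5] means: r5 matches atoms in a five-membered ring.
Check the 13 heavy atoms by environment: 1× s (aromatic, in 5-ring) → match; 4× c (aromatic, in 5-ring) → match; 2× C (acyclic) → no; 4× O (acyclic) → no; 1× Cl (acyclic) → no; 1× N (acyclic) → no.
Summing the matching environments: 1 + 4 = 5 matching atoms.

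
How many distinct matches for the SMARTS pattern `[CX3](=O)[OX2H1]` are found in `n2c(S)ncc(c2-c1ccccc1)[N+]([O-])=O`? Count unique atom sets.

0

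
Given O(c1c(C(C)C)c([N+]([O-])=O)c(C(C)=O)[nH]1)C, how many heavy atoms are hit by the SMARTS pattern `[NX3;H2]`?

The query [NX3;H2] means: aliphatic N with 3 total connections, two of them H — an -NH2 nitrogen (amine or amide).
Check the 16 heavy atoms by environment: 1× n (aromatic, H1, X3) → no; 4× c (aromatic, H0, X3) → no; 1× C (H0, X3) → no; 2× O (H0, X1) → no; 4× C (H3, X4) → no; 1× O (H0, X2) → no; 1× C (H1, X4) → no; 1× N (charge +1, H0, X3) → no; 1× O (charge -1, H0, X1) → no.
No environment satisfies the query, so 0 matching atoms.

0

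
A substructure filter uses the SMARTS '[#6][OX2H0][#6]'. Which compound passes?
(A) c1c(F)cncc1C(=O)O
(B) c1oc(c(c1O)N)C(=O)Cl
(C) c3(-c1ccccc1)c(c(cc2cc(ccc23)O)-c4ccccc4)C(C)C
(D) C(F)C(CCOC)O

[#6][OX2H0][#6] describes an aliphatic oxygen bridging two carbons with no H on the oxygen (an ether).
(A) has a carboxylic acid group (-C(=O)OH) but the -OH oxygen has H1; the =O is OX1, not OX2.
(B) has a hydroxyl group (-OH) but the oxygen has H1, not H0 bridging two carbons.
(C) has a hydroxyl group (-OH) but the oxygen has H1, not H0 bridging two carbons.
(D) contains a methoxy ether (-OCH3), which satisfies every atom and bond constraint.
So the answer is (D).

D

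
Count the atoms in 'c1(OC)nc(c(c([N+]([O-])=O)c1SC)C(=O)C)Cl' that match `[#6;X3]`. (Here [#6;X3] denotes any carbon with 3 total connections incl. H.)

6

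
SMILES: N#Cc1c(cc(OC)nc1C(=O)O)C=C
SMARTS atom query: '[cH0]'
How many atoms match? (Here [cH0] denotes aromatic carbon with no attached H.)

4

The query [cH0] means: aromatic carbon with no attached hydrogen (substituted or ring-fusion).
Check the 15 heavy atoms by environment: 1× n (aromatic, H0) → no; 4× c (aromatic, H0) → match; 1× c (aromatic, H1) → no; 1× C (H1) → no; 1× C (H2) → no; 2× C (H0) → no; 1× N (H0) → no; 2× O (H0) → no; 1× O (H1) → no; 1× C (H3) → no.
That gives 4 matching atoms.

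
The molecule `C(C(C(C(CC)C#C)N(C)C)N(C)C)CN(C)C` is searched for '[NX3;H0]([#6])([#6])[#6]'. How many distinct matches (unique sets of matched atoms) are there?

[NX3;H0]([#6])([#6])[#6] is the SMARTS for a tertiary amine: a trivalent nitrogen with no H, bonded to three carbons.
The molecule carries 3 separate instances of a dimethylamino group (-N(CH3)2) meeting every constraint; each maps to a distinct set of atoms, giving 3 matches.

3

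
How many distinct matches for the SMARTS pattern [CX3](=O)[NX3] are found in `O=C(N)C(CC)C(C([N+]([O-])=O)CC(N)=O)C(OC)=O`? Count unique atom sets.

[CX3](=O)[NX3] is the SMARTS for an amide: a carbonyl carbon bonded to a trivalent nitrogen.
The molecule carries 2 separate instances of a primary amide (-C(=O)NH2) meeting every constraint; each maps to a distinct set of atoms, giving 2 matches.

2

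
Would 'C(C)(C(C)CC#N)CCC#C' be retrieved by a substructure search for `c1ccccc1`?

No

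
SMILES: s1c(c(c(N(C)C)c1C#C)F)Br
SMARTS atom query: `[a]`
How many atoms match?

The query [a] means: a matches any aromatic atom.
Check the 12 heavy atoms by environment: 1× s (aromatic) → match; 4× c (aromatic) → match; 1× N → no; 4× C → no; 1× F → no; 1× Br → no.
Summing the matching environments: 1 + 4 = 5 matching atoms.

5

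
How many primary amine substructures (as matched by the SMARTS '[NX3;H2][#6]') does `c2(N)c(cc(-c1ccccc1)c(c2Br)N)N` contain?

[NX3;H2][#6] is the SMARTS for a primary amine: a trivalent nitrogen with two H attached to carbon.
The molecule carries 3 separate instances of a primary amino group (-NH2) meeting every constraint; each maps to a distinct set of atoms, giving 3 matches.

3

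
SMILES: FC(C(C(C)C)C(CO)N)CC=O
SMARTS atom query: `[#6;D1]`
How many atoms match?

The query [#6;D1] means: carbon bonded to exactly one heavy atom.
Check the 13 heavy atoms by environment: 3× C (D2) → no; 4× C (D3) → no; 1× N (D1) → no; 1× F (D1) → no; 2× C (D1) → match; 2× O (D1) → no.
That gives 2 matching atoms.

2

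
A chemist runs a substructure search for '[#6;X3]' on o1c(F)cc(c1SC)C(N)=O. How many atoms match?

Check the 11 heavy atoms by environment: 1× o (aromatic, X2) → no; 4× c (aromatic, X3) → match; 1× C (X3) → match; 1× O (X1) → no; 1× N (X3) → no; 1× F (X1) → no; 1× S (X2) → no; 1× C (X4) → no.
Summing the matching environments: 4 + 1 = 5 matching atoms.

5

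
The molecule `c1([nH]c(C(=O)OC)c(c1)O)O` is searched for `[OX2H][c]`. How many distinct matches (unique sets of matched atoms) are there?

[OX2H][c] is the SMARTS for a phenol: a hydroxyl oxygen attached to an aromatic carbon.
The molecule carries 2 separate instances of a hydroxyl group (-OH) meeting every constraint; each maps to a distinct set of atoms, giving 2 matches.

2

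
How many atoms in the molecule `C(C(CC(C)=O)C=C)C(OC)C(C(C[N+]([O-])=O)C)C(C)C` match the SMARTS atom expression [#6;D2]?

Check the 21 heavy atoms by environment: 4× C (D2) → match; 6× C (D3) → no; 2× O (D1) → no; 6× C (D1) → no; 1× O (D2) → no; 1× N (charge +1, D3) → no; 1× O (charge -1, D1) → no.
That gives 4 matching atoms.

4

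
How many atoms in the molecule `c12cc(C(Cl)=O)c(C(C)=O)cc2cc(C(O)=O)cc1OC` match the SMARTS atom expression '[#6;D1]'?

2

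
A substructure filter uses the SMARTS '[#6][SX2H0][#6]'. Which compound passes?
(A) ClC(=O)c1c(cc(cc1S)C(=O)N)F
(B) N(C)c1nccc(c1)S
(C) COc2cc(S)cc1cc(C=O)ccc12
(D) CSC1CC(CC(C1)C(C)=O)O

D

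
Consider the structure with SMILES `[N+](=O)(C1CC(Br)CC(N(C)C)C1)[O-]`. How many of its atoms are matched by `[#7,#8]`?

4

The query [#7,#8] means: nitrogen or oxygen (comma = OR).
Check the 13 heavy atoms by environment: 8× C → no; 1× Br → no; 1× N (charge +1) → match; 1× O (charge -1) → match; 1× O → match; 1× N → match.
Summing the matching environments: 1 + 1 + 1 + 1 = 4 matching atoms.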